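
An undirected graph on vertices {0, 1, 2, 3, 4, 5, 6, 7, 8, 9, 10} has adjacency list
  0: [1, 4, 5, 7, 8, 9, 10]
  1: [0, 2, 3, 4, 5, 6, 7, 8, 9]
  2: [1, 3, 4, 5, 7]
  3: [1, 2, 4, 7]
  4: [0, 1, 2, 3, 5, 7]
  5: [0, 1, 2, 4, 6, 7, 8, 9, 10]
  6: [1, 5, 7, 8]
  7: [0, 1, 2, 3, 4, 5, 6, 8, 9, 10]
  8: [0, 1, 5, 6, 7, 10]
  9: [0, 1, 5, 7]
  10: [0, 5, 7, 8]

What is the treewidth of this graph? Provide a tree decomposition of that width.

Treewidth 4.
Bags: B1 = {0, 1, 4, 5, 7}  B2 = {0, 1, 5, 7, 8}  B3 = {0, 1, 5, 7, 9}  B4 = {1, 2, 4, 5, 7}  B5 = {0, 5, 7, 8, 10}  B6 = {1, 5, 6, 7, 8}  B7 = {1, 2, 3, 4, 7}
Tree: B1–B2, B2–B3, B1–B4, B2–B5, B2–B6, B4–B7

Every bag has size at most 5, so the width is 5 − 1 = 4 and tw(G) ≤ 4. On the other hand G contains the 5-clique {1, 2, 3, 4, 7}. A clique must lie in a single bag of any decomposition, so no decomposition can have width below 4. The upper and lower bounds meet at 4, so that is the treewidth.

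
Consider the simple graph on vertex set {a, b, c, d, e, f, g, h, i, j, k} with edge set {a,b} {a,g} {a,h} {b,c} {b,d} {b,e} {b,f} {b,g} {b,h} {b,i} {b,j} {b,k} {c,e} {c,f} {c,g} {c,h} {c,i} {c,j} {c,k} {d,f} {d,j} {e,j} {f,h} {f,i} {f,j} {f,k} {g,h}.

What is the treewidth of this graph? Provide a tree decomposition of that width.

The largest bag has 4 vertices, giving width 3; this decomposition certifies tw(G) ≤ 3. Conversely, {b, d, f, j} is a clique of size 4, and the vertices of any clique must share a bag in every tree decomposition; so some bag has ≥ 4 vertices and tw(G) ≥ 3. Hence tw(G) = 3 exactly.

Treewidth 3.
One optimal decomposition is:
Bags: B1 = {b, c, f, j}  B2 = {b, c, f, h}  B3 = {b, c, g, h}  B4 = {b, c, f, i}  B5 = {b, d, f, j}  B6 = {b, c, f, k}  B7 = {a, b, g, h}  B8 = {b, c, e, j}
Tree: B1–B2, B2–B3, B1–B4, B1–B5, B2–B6, B3–B7, B1–B8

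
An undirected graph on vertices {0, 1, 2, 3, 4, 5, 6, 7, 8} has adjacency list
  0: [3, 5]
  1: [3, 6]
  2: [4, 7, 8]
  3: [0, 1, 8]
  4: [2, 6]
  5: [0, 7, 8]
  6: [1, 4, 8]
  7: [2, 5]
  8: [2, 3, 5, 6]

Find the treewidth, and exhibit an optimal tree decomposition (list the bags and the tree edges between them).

Every bag has size at most 4, so the width is 4 − 1 = 3 and tw(G) ≤ 3. For the lower bound: the 4 vertex sets {2,4,7}, {5}, {8}, {0,1,3,6} are disjoint, each induces a connected subgraph, and every pair is joined by at least one edge of G. Contracting each set to a single vertex therefore yields K_{4} as a minor, and since treewidth is minor-monotone, tw(G) ≥ tw(K_{4}) = 3. The upper and lower bounds meet at 3, so that is the treewidth.

Treewidth 3.
One such decomposition:
Bags: B1 = {2, 4, 5, 7}  B2 = {2, 4, 5, 8}  B3 = {4, 5, 6, 8}  B4 = {0, 5, 6, 8}  B5 = {0, 3, 6, 8}  B6 = {0, 1, 3, 6}
Tree: B1–B2, B2–B3, B3–B4, B4–B5, B5–B6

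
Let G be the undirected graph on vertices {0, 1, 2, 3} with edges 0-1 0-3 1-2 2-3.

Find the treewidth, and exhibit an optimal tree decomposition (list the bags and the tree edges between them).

The largest bag has 3 vertices, giving width 2; this decomposition certifies tw(G) ≤ 2. The edges 2–3–0–1–2 form a cycle, so G is not a tree and its treewidth is at least 2. Hence tw(G) = 2 exactly.

Treewidth 2.
One optimal decomposition is:
Bags: B1 = {0, 2, 3}  B2 = {0, 1, 2}
Tree: B1–B2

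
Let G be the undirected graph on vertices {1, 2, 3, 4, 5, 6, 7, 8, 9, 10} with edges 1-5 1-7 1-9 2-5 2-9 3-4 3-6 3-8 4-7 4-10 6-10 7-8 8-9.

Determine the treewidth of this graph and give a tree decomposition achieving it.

Treewidth 2.
One such decomposition:
Bags: B1 = {3, 6, 10}  B2 = {3, 4, 10}  B3 = {3, 4, 8}  B4 = {4, 7, 8}  B5 = {7, 8, 9}  B6 = {1, 7, 9}  B7 = {1, 2, 9}  B8 = {1, 2, 5}
Tree: B1–B2, B2–B3, B3–B4, B4–B5, B5–B6, B6–B7, B7–B8

The largest bag has 3 vertices, giving width 2; this decomposition certifies tw(G) ≤ 2. Since 6–10–4–3–6 is a cycle in G, G is not acyclic. Forests are exactly the graphs of treewidth ≤ 1, so tw(G) ≥ 2. Therefore the treewidth is 2.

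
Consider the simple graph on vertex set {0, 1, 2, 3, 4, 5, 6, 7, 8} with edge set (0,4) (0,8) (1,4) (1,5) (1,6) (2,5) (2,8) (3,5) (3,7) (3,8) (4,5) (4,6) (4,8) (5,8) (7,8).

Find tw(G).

2

A width-2 tree decomposition is:
Bags: B1 = {3, 5, 8}  B2 = {3, 7, 8}  B3 = {2, 5, 8}  B4 = {4, 5, 8}  B5 = {0, 4, 8}  B6 = {1, 4, 5}  B7 = {1, 4, 6}
Tree: B1–B2, B1–B3, B1–B4, B4–B5, B4–B6, B6–B7
The largest bag has 3 vertices, giving width 2; this decomposition certifies tw(G) ≤ 2. For the lower bound, the 3 vertices {0, 4, 8} are pairwise adjacent, and any tree decomposition puts a clique entirely inside one bag — forcing width ≥ 2. Hence tw(G) = 2 exactly.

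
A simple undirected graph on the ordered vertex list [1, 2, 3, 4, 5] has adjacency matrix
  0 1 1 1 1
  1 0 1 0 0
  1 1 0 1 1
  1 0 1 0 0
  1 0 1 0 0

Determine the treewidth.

A width-2 tree decomposition is:
Bags: B1 = {1, 3, 4}  B2 = {1, 2, 3}  B3 = {1, 3, 5}
Tree: B1–B2, B2–B3
The largest bag has 3 vertices, giving width 2; this decomposition certifies tw(G) ≤ 2. Conversely, {1, 2, 3} is a clique of size 3, and the vertices of any clique must share a bag in every tree decomposition; so some bag has ≥ 3 vertices and tw(G) ≥ 2. The upper and lower bounds meet at 2, so that is the treewidth.

2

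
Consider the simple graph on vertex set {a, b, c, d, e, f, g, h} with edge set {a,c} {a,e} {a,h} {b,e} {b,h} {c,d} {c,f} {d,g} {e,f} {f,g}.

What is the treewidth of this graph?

A width-2 tree decomposition is:
Bags: B1 = {b, e, h}  B2 = {a, e, h}  B3 = {a, e, f}  B4 = {a, c, f}  B5 = {c, f, g}  B6 = {c, d, g}
Tree: B1–B2, B2–B3, B3–B4, B4–B5, B5–B6
The largest bag has 3 vertices, giving width 2; this decomposition certifies tw(G) ≤ 2. For the lower bound, G contains the cycle b–h–a–e–b, so G is not a forest; only forests have treewidth ≤ 1, hence tw(G) ≥ 2. Therefore the treewidth is 2.

2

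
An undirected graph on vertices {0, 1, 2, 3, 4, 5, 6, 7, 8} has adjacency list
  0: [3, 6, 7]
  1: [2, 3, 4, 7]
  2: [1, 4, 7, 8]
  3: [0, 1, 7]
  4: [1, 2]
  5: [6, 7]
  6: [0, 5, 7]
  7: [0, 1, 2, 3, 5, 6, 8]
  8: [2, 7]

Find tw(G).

2

A width-2 tree decomposition is:
Bags: B1 = {5, 6, 7}  B2 = {0, 6, 7}  B3 = {0, 3, 7}  B4 = {1, 3, 7}  B5 = {1, 2, 7}  B6 = {2, 7, 8}  B7 = {1, 2, 4}
Tree: B1–B2, B2–B3, B3–B4, B4–B5, B5–B6, B5–B7
Every bag has size at most 3, so the width is 3 − 1 = 2 and tw(G) ≤ 2. Conversely, {1, 2, 4} is a clique of size 3, and the vertices of any clique must share a bag in every tree decomposition; so some bag has ≥ 3 vertices and tw(G) ≥ 2. Combining the bounds, tw(G) = 2.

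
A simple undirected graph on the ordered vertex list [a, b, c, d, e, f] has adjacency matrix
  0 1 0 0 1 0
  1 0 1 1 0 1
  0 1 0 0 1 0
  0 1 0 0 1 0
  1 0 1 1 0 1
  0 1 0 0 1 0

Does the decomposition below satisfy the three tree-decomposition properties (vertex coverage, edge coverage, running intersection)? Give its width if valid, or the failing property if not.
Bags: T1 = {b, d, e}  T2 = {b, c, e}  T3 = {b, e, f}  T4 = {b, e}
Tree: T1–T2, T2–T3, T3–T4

No — vertex a appears in no bag.

A tree decomposition must satisfy three properties: every vertex lies in some bag; for every edge, both endpoints lie together in some bag; and for every vertex, the bags containing it form a connected subtree. Here vertex a appears in no bag, so the decomposition is invalid.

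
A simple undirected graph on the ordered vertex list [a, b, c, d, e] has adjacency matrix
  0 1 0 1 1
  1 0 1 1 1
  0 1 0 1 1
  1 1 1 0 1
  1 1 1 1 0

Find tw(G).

3

A width-3 tree decomposition is:
Bags: B1 = {b, c, d, e}  B2 = {a, b, d, e}
Tree: B1–B2
Every bag has size at most 4, so the width is 4 − 1 = 3 and tw(G) ≤ 3. Conversely, {b, c, d, e} is a clique of size 4, and the vertices of any clique must share a bag in every tree decomposition; so some bag has ≥ 4 vertices and tw(G) ≥ 3. Hence tw(G) = 3 exactly.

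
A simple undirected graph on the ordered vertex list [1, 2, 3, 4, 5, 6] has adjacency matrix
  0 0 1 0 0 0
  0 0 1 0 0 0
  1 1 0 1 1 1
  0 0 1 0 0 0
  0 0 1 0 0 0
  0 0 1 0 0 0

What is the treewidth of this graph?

A width-1 tree decomposition is:
Bags: B1 = {3, 6}  B2 = {2, 3}  B3 = {3, 5}  B4 = {1, 3}  B5 = {3, 4}
Tree: B1–B2, B2–B3, B1–B4, B1–B5
Each bag holds 2 vertices, so the decomposition has width 1, which upper-bounds the treewidth. G has an edge, so its treewidth is at least 1. The upper and lower bounds meet at 1, so that is the treewidth.

1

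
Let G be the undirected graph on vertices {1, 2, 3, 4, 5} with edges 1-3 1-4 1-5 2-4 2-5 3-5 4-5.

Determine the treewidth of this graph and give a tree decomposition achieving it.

Treewidth 2.
Bags: B1 = {1, 4, 5}  B2 = {2, 4, 5}  B3 = {1, 3, 5}
Tree: B1–B2, B1–B3

The largest bag has 3 vertices, giving width 2; this decomposition certifies tw(G) ≤ 2. On the other hand G contains the 3-clique {1, 3, 5}. A clique must lie in a single bag of any decomposition, so no decomposition can have width below 2. The upper and lower bounds meet at 2, so that is the treewidth.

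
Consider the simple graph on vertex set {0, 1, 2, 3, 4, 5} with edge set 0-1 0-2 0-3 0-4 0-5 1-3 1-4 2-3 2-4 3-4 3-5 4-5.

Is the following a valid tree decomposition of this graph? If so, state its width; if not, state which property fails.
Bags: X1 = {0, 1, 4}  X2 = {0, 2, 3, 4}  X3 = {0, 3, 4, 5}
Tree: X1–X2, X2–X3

No — edge (3,1) lies in no bag.

A tree decomposition must satisfy three properties: every vertex lies in some bag; for every edge, both endpoints lie together in some bag; and for every vertex, the bags containing it form a connected subtree. Here edge (3,1) lies in no bag, so the decomposition is invalid.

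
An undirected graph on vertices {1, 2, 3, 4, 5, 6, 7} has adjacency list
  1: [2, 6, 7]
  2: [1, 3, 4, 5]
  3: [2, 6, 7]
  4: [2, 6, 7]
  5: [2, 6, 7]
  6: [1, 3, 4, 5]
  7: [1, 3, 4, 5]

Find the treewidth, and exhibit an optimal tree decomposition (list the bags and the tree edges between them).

Every bag has size at most 4, so the width is 4 − 1 = 3 and tw(G) ≤ 3. For the lower bound: the 4 vertex sets {1,7}, {3,6}, {2}, {4} are disjoint, each induces a connected subgraph, and every pair is joined by at least one edge of G. Contracting each set to a single vertex therefore yields K_{4} as a minor, and since treewidth is minor-monotone, tw(G) ≥ tw(K_{4}) = 3. Therefore the treewidth is 3.

Treewidth 3.
Bags: B1 = {1, 2, 6, 7}  B2 = {2, 3, 6, 7}  B3 = {2, 4, 6, 7}  B4 = {2, 5, 6, 7}
Tree: B1–B2, B2–B3, B3–B4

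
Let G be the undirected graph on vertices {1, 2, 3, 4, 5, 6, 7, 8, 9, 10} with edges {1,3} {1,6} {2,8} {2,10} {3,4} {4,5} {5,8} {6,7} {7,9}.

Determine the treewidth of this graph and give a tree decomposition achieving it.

Every bag has size at most 2, so the width is 2 − 1 = 1 and tw(G) ≤ 1. Since G has at least one edge (e.g. 10–2), it is not an edgeless graph, so tw(G) ≥ 1. Hence tw(G) = 1 exactly.

Treewidth 1.
One optimal decomposition is:
Bags: B1 = {2, 10}  B2 = {2, 8}  B3 = {5, 8}  B4 = {4, 5}  B5 = {3, 4}  B6 = {1, 3}  B7 = {1, 6}  B8 = {6, 7}  B9 = {7, 9}
Tree: B1–B2, B2–B3, B3–B4, B4–B5, B5–B6, B6–B7, B7–B8, B8–B9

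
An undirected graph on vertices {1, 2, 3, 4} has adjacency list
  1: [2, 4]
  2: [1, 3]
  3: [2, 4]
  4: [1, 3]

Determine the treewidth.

A width-2 tree decomposition is:
Bags: B1 = {2, 3, 4}  B2 = {1, 2, 4}
Tree: B1–B2
The largest bag has 3 vertices, giving width 2; this decomposition certifies tw(G) ≤ 2. Since 2–3–4–1–2 is a cycle in G, G is not acyclic. Forests are exactly the graphs of treewidth ≤ 1, so tw(G) ≥ 2. Combining the bounds, tw(G) = 2.

2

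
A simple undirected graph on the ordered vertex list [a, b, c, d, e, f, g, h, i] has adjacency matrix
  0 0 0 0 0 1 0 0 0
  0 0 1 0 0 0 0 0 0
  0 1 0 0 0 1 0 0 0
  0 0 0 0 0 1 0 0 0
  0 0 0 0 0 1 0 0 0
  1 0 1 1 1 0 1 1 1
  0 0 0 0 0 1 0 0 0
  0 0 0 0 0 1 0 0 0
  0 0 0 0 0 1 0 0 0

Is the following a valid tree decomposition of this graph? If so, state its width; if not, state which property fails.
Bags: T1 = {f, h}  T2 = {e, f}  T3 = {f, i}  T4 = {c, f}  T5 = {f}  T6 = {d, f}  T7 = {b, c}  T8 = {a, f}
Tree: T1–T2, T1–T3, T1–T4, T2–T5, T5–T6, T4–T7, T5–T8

No — vertex g appears in no bag.

A tree decomposition must satisfy three properties: every vertex lies in some bag; for every edge, both endpoints lie together in some bag; and for every vertex, the bags containing it form a connected subtree. Here vertex g appears in no bag, so the decomposition is invalid.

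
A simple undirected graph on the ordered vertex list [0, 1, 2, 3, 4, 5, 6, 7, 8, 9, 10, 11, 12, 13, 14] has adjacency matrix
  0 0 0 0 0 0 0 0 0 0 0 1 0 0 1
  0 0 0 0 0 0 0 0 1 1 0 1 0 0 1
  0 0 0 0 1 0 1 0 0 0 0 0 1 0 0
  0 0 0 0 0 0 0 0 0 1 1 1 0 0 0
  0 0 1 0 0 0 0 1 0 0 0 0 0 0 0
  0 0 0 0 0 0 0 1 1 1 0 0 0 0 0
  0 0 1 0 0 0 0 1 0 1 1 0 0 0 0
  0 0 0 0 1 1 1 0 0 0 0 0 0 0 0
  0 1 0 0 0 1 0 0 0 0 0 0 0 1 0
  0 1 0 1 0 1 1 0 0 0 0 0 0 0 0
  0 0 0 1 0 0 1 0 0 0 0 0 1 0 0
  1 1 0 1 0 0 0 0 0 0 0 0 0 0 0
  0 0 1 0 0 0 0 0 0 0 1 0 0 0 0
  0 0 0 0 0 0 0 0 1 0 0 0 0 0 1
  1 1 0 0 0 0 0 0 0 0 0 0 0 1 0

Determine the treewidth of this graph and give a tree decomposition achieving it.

Treewidth 3.
Bags: B1 = {2, 4, 10, 12}  B2 = {2, 4, 6, 10}  B3 = {4, 6, 7, 10}  B4 = {3, 6, 7, 10}  B5 = {3, 6, 7, 9}  B6 = {3, 5, 7, 9}  B7 = {3, 5, 9, 11}  B8 = {1, 5, 9, 11}  B9 = {1, 5, 8, 11}  B10 = {0, 1, 8, 11}  B11 = {0, 1, 8, 14}  B12 = {0, 8, 13, 14}
Tree: B1–B2, B2–B3, B3–B4, B4–B5, B5–B6, B6–B7, B7–B8, B8–B9, B9–B10, B10–B11, B11–B12

The largest bag has 4 vertices, giving width 3; this decomposition certifies tw(G) ≤ 3. For the lower bound: the 4 vertex sets {2,4,12}, {10}, {6}, {3,5,7,9} are disjoint, each induces a connected subgraph, and every pair is joined by at least one edge of G. Contracting each set to a single vertex therefore yields K_{4} as a minor, and since treewidth is minor-monotone, tw(G) ≥ tw(K_{4}) = 3. Therefore the treewidth is 3.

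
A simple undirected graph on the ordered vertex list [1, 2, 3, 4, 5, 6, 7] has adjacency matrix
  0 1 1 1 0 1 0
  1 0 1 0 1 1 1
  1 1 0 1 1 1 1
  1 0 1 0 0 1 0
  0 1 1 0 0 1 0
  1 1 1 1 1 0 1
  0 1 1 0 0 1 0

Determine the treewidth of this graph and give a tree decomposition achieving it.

Treewidth 3.
One optimal decomposition is:
Bags: B1 = {1, 3, 4, 6}  B2 = {1, 2, 3, 6}  B3 = {2, 3, 6, 7}  B4 = {2, 3, 5, 6}
Tree: B1–B2, B2–B3, B3–B4

Every bag has size at most 4, so the width is 4 − 1 = 3 and tw(G) ≤ 3. For the lower bound, the 4 vertices {1, 2, 3, 6} are pairwise adjacent, and any tree decomposition puts a clique entirely inside one bag — forcing width ≥ 3. Hence tw(G) = 3 exactly.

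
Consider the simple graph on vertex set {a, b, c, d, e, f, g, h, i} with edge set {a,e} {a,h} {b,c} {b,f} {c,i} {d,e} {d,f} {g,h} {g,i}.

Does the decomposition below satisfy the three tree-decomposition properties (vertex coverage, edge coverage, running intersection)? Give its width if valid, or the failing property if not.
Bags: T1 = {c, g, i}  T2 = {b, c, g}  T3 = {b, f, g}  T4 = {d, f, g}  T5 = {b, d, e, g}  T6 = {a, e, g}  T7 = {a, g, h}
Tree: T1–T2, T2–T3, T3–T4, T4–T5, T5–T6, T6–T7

No — bags containing vertex b are not connected in the tree.

A tree decomposition must satisfy three properties: every vertex lies in some bag; for every edge, both endpoints lie together in some bag; and for every vertex, the bags containing it form a connected subtree. Here bags containing vertex b are not connected in the tree, so the decomposition is invalid.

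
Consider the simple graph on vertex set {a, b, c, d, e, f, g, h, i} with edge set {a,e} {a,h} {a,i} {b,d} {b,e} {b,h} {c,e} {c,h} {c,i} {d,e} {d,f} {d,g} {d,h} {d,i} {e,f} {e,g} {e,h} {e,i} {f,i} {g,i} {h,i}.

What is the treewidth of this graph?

A width-3 tree decomposition is:
Bags: B1 = {d, e, h, i}  B2 = {c, e, h, i}  B3 = {d, e, g, i}  B4 = {d, e, f, i}  B5 = {a, e, h, i}  B6 = {b, d, e, h}
Tree: B1–B2, B1–B3, B3–B4, B2–B5, B1–B6
The largest bag has 4 vertices, giving width 3; this decomposition certifies tw(G) ≤ 3. For the lower bound, the 4 vertices {b, d, e, h} are pairwise adjacent, and any tree decomposition puts a clique entirely inside one bag — forcing width ≥ 3. Therefore the treewidth is 3.

3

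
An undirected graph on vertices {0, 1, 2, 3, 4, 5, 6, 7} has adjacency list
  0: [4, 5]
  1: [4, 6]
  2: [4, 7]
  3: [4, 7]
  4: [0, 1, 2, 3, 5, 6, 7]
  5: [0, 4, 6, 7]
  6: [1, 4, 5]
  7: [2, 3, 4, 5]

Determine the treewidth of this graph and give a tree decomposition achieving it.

Treewidth 2.
One such decomposition:
Bags: B1 = {4, 5, 7}  B2 = {4, 5, 6}  B3 = {1, 4, 6}  B4 = {3, 4, 7}  B5 = {2, 4, 7}  B6 = {0, 4, 5}
Tree: B1–B2, B2–B3, B1–B4, B4–B5, B1–B6

Every bag has size at most 3, so the width is 3 − 1 = 2 and tw(G) ≤ 2. On the other hand G contains the 3-clique {1, 4, 6}. A clique must lie in a single bag of any decomposition, so no decomposition can have width below 2. The upper and lower bounds meet at 2, so that is the treewidth.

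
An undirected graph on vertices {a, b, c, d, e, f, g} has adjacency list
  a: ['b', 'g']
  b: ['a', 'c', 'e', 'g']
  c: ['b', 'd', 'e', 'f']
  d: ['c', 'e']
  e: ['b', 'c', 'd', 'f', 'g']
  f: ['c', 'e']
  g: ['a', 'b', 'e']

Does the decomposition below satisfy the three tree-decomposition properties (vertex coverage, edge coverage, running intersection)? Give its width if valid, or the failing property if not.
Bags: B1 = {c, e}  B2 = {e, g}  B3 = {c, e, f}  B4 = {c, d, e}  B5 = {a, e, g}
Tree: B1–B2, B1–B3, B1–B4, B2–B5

A tree decomposition must satisfy three properties: every vertex lies in some bag; for every edge, both endpoints lie together in some bag; and for every vertex, the bags containing it form a connected subtree. Here vertex b appears in no bag, so the decomposition is invalid.

No — vertex b appears in no bag.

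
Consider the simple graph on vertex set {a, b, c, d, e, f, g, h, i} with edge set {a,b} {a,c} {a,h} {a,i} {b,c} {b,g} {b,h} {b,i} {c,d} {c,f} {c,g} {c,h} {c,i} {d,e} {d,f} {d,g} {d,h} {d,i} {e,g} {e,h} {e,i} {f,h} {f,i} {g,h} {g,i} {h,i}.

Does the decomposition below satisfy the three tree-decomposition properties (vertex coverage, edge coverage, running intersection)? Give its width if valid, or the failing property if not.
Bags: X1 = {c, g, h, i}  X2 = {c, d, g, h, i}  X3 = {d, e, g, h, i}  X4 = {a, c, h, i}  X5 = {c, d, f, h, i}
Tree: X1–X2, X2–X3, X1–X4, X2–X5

No — vertex b appears in no bag.

A tree decomposition must satisfy three properties: every vertex lies in some bag; for every edge, both endpoints lie together in some bag; and for every vertex, the bags containing it form a connected subtree. Here vertex b appears in no bag, so the decomposition is invalid.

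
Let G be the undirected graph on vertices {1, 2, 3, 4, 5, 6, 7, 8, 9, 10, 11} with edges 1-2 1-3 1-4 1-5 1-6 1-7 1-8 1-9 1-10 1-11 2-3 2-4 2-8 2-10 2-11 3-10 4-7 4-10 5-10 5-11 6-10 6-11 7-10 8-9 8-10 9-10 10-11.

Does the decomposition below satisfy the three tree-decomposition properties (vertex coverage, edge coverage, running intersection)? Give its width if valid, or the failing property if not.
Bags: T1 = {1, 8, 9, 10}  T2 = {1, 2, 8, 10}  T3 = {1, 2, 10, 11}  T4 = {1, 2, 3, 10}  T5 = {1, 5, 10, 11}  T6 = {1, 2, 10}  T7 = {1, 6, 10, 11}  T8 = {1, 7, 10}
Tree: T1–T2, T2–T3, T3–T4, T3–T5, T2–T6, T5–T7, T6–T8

No — vertex 4 appears in no bag.

A tree decomposition must satisfy three properties: every vertex lies in some bag; for every edge, both endpoints lie together in some bag; and for every vertex, the bags containing it form a connected subtree. Here vertex 4 appears in no bag, so the decomposition is invalid.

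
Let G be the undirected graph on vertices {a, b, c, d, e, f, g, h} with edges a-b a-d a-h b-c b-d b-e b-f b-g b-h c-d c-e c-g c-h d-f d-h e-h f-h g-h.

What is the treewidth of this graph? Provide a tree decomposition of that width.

Each bag holds 4 vertices, so the decomposition has width 3, which upper-bounds the treewidth. Conversely, {b, d, f, h} is a clique of size 4, and the vertices of any clique must share a bag in every tree decomposition; so some bag has ≥ 4 vertices and tw(G) ≥ 3. Therefore the treewidth is 3.

Treewidth 3.
One such decomposition:
Bags: B1 = {b, c, d, h}  B2 = {a, b, d, h}  B3 = {b, c, g, h}  B4 = {b, d, f, h}  B5 = {b, c, e, h}
Tree: B1–B2, B1–B3, B1–B4, B3–B5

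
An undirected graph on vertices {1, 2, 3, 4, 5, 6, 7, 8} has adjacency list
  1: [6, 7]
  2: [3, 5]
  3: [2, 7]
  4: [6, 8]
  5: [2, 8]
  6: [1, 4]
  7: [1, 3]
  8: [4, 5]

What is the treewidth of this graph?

2

A width-2 tree decomposition is:
Bags: B1 = {2, 3, 7}  B2 = {2, 5, 7}  B3 = {5, 7, 8}  B4 = {4, 7, 8}  B5 = {4, 6, 7}  B6 = {1, 6, 7}
Tree: B1–B2, B2–B3, B3–B4, B4–B5, B5–B6
Every bag has size at most 3, so the width is 3 − 1 = 2 and tw(G) ≤ 2. Since 7–3–2–5–8–4–6–1–7 is a cycle in G, G is not acyclic. Forests are exactly the graphs of treewidth ≤ 1, so tw(G) ≥ 2. Combining the bounds, tw(G) = 2.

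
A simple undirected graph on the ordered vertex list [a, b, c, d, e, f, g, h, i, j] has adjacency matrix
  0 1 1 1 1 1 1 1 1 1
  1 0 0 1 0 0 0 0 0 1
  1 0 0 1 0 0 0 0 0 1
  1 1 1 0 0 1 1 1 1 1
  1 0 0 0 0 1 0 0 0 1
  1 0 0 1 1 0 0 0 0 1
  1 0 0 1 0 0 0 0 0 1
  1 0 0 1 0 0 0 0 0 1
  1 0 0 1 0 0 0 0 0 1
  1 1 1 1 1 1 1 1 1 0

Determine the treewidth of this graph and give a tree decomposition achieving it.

Treewidth 3.
Bags: B1 = {a, d, f, j}  B2 = {a, d, h, j}  B3 = {a, d, i, j}  B4 = {a, d, g, j}  B5 = {a, e, f, j}  B6 = {a, c, d, j}  B7 = {a, b, d, j}
Tree: B1–B2, B1–B3, B3–B4, B1–B5, B2–B6, B4–B7

Every bag has size at most 4, so the width is 4 − 1 = 3 and tw(G) ≤ 3. Conversely, {a, d, f, j} is a clique of size 4, and the vertices of any clique must share a bag in every tree decomposition; so some bag has ≥ 4 vertices and tw(G) ≥ 3. Hence tw(G) = 3 exactly.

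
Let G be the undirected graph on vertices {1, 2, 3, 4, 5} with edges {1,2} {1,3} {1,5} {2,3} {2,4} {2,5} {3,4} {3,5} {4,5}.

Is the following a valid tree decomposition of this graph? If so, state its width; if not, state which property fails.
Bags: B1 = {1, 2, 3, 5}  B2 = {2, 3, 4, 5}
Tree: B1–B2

Yes; width 3.

Checking the three conditions: (i) the bags cover all of {1, 2, 3, 4, 5}; (ii) for each edge, some bag contains both endpoints; (iii) the bags containing any fixed vertex form a subtree. All hold, so the decomposition is valid with width 4 − 1 = 3.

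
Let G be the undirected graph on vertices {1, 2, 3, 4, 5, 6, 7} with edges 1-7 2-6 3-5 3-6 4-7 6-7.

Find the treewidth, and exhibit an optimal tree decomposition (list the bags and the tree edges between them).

Treewidth 1.
One optimal decomposition is:
Bags: B1 = {3, 6}  B2 = {3, 5}  B3 = {6, 7}  B4 = {4, 7}  B5 = {2, 6}  B6 = {1, 7}
Tree: B1–B2, B1–B3, B3–B4, B3–B5, B3–B6

The largest bag has 2 vertices, giving width 1; this decomposition certifies tw(G) ≤ 1. Since G has at least one edge (e.g. 3–6), it is not an edgeless graph, so tw(G) ≥ 1. The upper and lower bounds meet at 1, so that is the treewidth.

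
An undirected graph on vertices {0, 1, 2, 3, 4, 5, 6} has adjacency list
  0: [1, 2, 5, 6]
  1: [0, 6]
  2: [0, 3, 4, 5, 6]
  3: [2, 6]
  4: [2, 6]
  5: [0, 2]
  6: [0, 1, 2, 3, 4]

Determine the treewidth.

2

A width-2 tree decomposition is:
Bags: B1 = {0, 2, 6}  B2 = {2, 3, 6}  B3 = {0, 2, 5}  B4 = {0, 1, 6}  B5 = {2, 4, 6}
Tree: B1–B2, B1–B3, B1–B4, B1–B5
Every bag has size at most 3, so the width is 3 − 1 = 2 and tw(G) ≤ 2. Conversely, {0, 1, 6} is a clique of size 3, and the vertices of any clique must share a bag in every tree decomposition; so some bag has ≥ 3 vertices and tw(G) ≥ 2. Combining the bounds, tw(G) = 2.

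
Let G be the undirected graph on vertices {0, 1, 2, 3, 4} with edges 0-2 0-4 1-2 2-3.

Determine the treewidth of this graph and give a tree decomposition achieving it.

Treewidth 1.
Bags: B1 = {2, 3}  B2 = {0, 2}  B3 = {0, 4}  B4 = {1, 2}
Tree: B1–B2, B2–B3, B2–B4

Each bag holds 2 vertices, so the decomposition has width 1, which upper-bounds the treewidth. G has an edge, so its treewidth is at least 1. The upper and lower bounds meet at 1, so that is the treewidth.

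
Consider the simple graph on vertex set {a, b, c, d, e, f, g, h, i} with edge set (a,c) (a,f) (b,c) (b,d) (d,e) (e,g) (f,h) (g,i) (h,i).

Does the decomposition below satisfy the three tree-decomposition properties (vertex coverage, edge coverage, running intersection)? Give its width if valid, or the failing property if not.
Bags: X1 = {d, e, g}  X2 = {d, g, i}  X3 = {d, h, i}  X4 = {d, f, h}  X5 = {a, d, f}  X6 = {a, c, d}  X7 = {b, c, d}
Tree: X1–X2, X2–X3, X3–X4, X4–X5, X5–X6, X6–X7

Every vertex of G appears in some bag (union = {a, b, c, d, e, f, g, h, i}); every edge is covered by a bag; and for each vertex v the set of bags containing v is connected in the bag tree. The decomposition is therefore valid. The largest bag has 3 vertices, so the width is 2.

Yes; width 2.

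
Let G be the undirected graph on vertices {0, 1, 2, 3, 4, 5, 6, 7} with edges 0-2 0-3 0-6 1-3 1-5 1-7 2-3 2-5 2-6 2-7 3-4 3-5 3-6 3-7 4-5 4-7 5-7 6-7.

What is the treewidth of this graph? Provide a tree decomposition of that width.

The largest bag has 4 vertices, giving width 3; this decomposition certifies tw(G) ≤ 3. Conversely, {0, 2, 3, 6} is a clique of size 4, and the vertices of any clique must share a bag in every tree decomposition; so some bag has ≥ 4 vertices and tw(G) ≥ 3. Combining the bounds, tw(G) = 3.

Treewidth 3.
One such decomposition:
Bags: B1 = {2, 3, 5, 7}  B2 = {1, 3, 5, 7}  B3 = {3, 4, 5, 7}  B4 = {2, 3, 6, 7}  B5 = {0, 2, 3, 6}
Tree: B1–B2, B1–B3, B1–B4, B4–B5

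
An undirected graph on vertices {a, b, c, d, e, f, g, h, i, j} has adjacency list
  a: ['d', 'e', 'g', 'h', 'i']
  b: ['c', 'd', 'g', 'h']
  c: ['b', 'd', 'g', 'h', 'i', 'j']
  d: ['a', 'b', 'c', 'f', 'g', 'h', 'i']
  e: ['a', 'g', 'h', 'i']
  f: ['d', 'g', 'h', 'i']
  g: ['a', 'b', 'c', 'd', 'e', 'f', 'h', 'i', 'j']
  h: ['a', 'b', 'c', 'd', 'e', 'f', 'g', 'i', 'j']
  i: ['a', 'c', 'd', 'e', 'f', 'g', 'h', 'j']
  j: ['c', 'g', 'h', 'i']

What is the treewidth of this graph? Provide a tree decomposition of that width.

Treewidth 4.
One optimal decomposition is:
Bags: B1 = {c, d, g, h, i}  B2 = {b, c, d, g, h}  B3 = {c, g, h, i, j}  B4 = {a, d, g, h, i}  B5 = {a, e, g, h, i}  B6 = {d, f, g, h, i}
Tree: B1–B2, B1–B3, B1–B4, B4–B5, B4–B6

The largest bag has 5 vertices, giving width 4; this decomposition certifies tw(G) ≤ 4. On the other hand G contains the 5-clique {b, c, d, g, h}. A clique must lie in a single bag of any decomposition, so no decomposition can have width below 4. Hence tw(G) = 4 exactly.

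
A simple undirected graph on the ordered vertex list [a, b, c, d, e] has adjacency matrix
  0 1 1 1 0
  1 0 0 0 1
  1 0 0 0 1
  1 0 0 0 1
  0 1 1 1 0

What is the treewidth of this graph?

2

A width-2 tree decomposition is:
Bags: B1 = {a, c, e}  B2 = {a, b, e}  B3 = {a, d, e}
Tree: B1–B2, B2–B3
Each bag holds 3 vertices, so the decomposition has width 2, which upper-bounds the treewidth. Since a–c–e–b–a is a cycle in G, G is not acyclic. Forests are exactly the graphs of treewidth ≤ 1, so tw(G) ≥ 2. The upper and lower bounds meet at 2, so that is the treewidth.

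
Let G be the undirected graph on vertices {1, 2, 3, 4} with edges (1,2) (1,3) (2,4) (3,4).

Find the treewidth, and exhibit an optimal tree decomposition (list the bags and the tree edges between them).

Treewidth 2.
Bags: B1 = {1, 2, 4}  B2 = {1, 3, 4}
Tree: B1–B2

The largest bag has 3 vertices, giving width 2; this decomposition certifies tw(G) ≤ 2. Since 1–2–4–3–1 is a cycle in G, G is not acyclic. Forests are exactly the graphs of treewidth ≤ 1, so tw(G) ≥ 2. Therefore the treewidth is 2.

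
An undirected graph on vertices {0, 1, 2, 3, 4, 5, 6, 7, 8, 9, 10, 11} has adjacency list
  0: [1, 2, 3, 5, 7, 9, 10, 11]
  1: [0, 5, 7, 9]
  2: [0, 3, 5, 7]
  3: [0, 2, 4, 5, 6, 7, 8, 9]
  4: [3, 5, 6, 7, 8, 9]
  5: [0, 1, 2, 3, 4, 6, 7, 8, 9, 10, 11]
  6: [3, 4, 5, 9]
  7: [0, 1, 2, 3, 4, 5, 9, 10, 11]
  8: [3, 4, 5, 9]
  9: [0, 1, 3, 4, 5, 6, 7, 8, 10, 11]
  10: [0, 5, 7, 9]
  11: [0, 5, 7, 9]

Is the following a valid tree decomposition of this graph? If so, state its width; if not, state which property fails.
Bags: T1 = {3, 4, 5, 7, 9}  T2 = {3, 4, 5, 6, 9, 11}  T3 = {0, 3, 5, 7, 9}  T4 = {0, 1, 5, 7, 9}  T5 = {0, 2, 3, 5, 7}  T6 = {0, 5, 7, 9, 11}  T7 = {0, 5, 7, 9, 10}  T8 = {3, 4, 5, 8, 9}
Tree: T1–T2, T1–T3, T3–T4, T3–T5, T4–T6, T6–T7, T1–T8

No — bags containing vertex 11 are not connected in the tree.

A tree decomposition must satisfy three properties: every vertex lies in some bag; for every edge, both endpoints lie together in some bag; and for every vertex, the bags containing it form a connected subtree. Here bags containing vertex 11 are not connected in the tree, so the decomposition is invalid.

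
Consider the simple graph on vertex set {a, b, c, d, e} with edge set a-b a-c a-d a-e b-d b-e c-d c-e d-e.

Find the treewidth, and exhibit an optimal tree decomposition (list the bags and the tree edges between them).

Treewidth 3.
One optimal decomposition is:
Bags: B1 = {a, b, d, e}  B2 = {a, c, d, e}
Tree: B1–B2

The largest bag has 4 vertices, giving width 3; this decomposition certifies tw(G) ≤ 3. On the other hand G contains the 4-clique {a, c, d, e}. A clique must lie in a single bag of any decomposition, so no decomposition can have width below 3. The upper and lower bounds meet at 3, so that is the treewidth.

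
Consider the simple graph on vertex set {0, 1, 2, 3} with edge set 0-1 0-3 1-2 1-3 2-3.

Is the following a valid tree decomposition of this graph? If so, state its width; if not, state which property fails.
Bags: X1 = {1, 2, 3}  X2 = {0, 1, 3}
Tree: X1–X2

Yes; width 2.

Every vertex of G appears in some bag (union = {0, 1, 2, 3}); every edge is covered by a bag; and for each vertex v the set of bags containing v is connected in the bag tree. The decomposition is therefore valid. The largest bag has 3 vertices, so the width is 2.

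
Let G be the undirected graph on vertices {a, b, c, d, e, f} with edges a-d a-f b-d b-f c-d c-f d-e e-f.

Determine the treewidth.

A width-2 tree decomposition is:
Bags: B1 = {c, d, f}  B2 = {a, d, f}  B3 = {b, d, f}  B4 = {d, e, f}
Tree: B1–B2, B2–B3, B3–B4
Every bag has size at most 3, so the width is 3 − 1 = 2 and tw(G) ≤ 2. For the lower bound, G contains the cycle f–c–d–a–f, so G is not a forest; only forests have treewidth ≤ 1, hence tw(G) ≥ 2. Therefore the treewidth is 2.

2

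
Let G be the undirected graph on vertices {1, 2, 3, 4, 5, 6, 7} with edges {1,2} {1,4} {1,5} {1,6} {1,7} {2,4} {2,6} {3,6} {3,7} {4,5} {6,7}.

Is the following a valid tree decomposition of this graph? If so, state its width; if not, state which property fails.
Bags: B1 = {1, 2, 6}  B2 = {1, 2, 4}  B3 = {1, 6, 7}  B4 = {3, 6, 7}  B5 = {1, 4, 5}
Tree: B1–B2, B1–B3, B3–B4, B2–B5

Vertex coverage: the bags together contain {1, 2, 3, 4, 5, 6, 7}, the full vertex set. Edge coverage: each edge of G has both endpoints in at least one bag. Running intersection: for every vertex, the bags containing it form a connected subtree. All three properties hold, so this is a valid tree decomposition of width max|bag| − 1 = 2, and hence tw(G) ≤ 2.

Yes; width 2.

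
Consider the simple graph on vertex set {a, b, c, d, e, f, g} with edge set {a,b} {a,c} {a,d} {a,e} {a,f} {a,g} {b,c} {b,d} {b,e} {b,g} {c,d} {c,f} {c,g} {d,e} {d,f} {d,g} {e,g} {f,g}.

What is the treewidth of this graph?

4

A width-4 tree decomposition is:
Bags: B1 = {a, b, c, d, g}  B2 = {a, b, d, e, g}  B3 = {a, c, d, f, g}
Tree: B1–B2, B1–B3
Every bag has size at most 5, so the width is 5 − 1 = 4 and tw(G) ≤ 4. Conversely, {a, b, d, e, g} is a clique of size 5, and the vertices of any clique must share a bag in every tree decomposition; so some bag has ≥ 5 vertices and tw(G) ≥ 4. Hence tw(G) = 4 exactly.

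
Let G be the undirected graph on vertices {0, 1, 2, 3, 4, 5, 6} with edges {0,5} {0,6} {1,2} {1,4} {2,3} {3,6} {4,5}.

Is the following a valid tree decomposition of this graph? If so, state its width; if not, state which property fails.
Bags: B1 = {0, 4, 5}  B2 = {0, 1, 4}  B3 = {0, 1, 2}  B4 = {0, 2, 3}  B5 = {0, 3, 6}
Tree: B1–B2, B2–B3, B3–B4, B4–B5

Vertex coverage: the bags together contain {0, 1, 2, 3, 4, 5, 6}, the full vertex set. Edge coverage: each edge of G has both endpoints in at least one bag. Running intersection: for every vertex, the bags containing it form a connected subtree. All three properties hold, so this is a valid tree decomposition of width max|bag| − 1 = 2, and hence tw(G) ≤ 2.

Yes; width 2.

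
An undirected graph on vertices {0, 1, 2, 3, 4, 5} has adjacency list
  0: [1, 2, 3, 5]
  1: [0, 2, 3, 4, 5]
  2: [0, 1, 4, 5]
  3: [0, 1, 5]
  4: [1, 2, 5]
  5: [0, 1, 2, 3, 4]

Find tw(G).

A width-3 tree decomposition is:
Bags: B1 = {0, 1, 3, 5}  B2 = {0, 1, 2, 5}  B3 = {1, 2, 4, 5}
Tree: B1–B2, B2–B3
The largest bag has 4 vertices, giving width 3; this decomposition certifies tw(G) ≤ 3. For the lower bound, the 4 vertices {0, 1, 2, 5} are pairwise adjacent, and any tree decomposition puts a clique entirely inside one bag — forcing width ≥ 3. Hence tw(G) = 3 exactly.

3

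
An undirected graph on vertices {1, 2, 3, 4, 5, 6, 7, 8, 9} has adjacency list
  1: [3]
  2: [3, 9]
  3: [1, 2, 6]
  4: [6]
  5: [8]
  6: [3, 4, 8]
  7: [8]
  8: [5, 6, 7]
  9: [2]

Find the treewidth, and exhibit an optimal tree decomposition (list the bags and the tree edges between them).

The largest bag has 2 vertices, giving width 1; this decomposition certifies tw(G) ≤ 1. Since G has at least one edge (e.g. 8–6), it is not an edgeless graph, so tw(G) ≥ 1. Hence tw(G) = 1 exactly.

Treewidth 1.
One optimal decomposition is:
Bags: B1 = {6, 8}  B2 = {4, 6}  B3 = {3, 6}  B4 = {2, 3}  B5 = {5, 8}  B6 = {2, 9}  B7 = {1, 3}  B8 = {7, 8}
Tree: B1–B2, B2–B3, B3–B4, B1–B5, B4–B6, B3–B7, B1–B8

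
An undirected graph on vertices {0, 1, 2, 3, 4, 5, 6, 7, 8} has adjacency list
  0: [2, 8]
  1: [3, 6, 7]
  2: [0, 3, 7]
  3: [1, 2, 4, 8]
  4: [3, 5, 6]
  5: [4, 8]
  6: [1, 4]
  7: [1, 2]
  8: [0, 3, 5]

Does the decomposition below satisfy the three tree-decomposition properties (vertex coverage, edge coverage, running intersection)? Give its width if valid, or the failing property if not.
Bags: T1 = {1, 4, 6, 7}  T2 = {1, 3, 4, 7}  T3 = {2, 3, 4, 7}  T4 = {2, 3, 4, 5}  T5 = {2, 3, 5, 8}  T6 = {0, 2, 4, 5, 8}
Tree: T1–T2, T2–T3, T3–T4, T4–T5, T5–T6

No — bags containing vertex 4 are not connected in the tree.

A tree decomposition must satisfy three properties: every vertex lies in some bag; for every edge, both endpoints lie together in some bag; and for every vertex, the bags containing it form a connected subtree. Here bags containing vertex 4 are not connected in the tree, so the decomposition is invalid.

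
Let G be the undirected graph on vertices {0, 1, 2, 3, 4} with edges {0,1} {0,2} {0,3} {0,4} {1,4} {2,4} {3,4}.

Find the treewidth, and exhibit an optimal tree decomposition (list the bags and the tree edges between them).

Treewidth 2.
Bags: B1 = {0, 1, 4}  B2 = {0, 2, 4}  B3 = {0, 3, 4}
Tree: B1–B2, B1–B3

The largest bag has 3 vertices, giving width 2; this decomposition certifies tw(G) ≤ 2. Conversely, {0, 1, 4} is a clique of size 3, and the vertices of any clique must share a bag in every tree decomposition; so some bag has ≥ 3 vertices and tw(G) ≥ 2. Combining the bounds, tw(G) = 2.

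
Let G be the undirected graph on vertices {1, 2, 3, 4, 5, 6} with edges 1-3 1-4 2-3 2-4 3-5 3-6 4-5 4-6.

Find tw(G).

A width-2 tree decomposition is:
Bags: B1 = {3, 4, 6}  B2 = {3, 4, 5}  B3 = {2, 3, 4}  B4 = {1, 3, 4}
Tree: B1–B2, B2–B3, B3–B4
Every bag has size at most 3, so the width is 3 − 1 = 2 and tw(G) ≤ 2. Since 4–6–3–5–4 is a cycle in G, G is not acyclic. Forests are exactly the graphs of treewidth ≤ 1, so tw(G) ≥ 2. Hence tw(G) = 2 exactly.

2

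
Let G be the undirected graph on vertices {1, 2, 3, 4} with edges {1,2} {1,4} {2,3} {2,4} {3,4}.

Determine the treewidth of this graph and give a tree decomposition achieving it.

Every bag has size at most 3, so the width is 3 − 1 = 2 and tw(G) ≤ 2. On the other hand G contains the 3-clique {1, 2, 4}. A clique must lie in a single bag of any decomposition, so no decomposition can have width below 2. Combining the bounds, tw(G) = 2.

Treewidth 2.
Bags: B1 = {2, 3, 4}  B2 = {1, 2, 4}
Tree: B1–B2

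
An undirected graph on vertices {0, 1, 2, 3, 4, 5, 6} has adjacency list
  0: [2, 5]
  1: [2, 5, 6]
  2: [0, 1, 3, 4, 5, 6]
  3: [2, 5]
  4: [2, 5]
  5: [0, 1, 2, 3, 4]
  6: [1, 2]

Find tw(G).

A width-2 tree decomposition is:
Bags: B1 = {2, 4, 5}  B2 = {2, 3, 5}  B3 = {1, 2, 5}  B4 = {1, 2, 6}  B5 = {0, 2, 5}
Tree: B1–B2, B1–B3, B3–B4, B3–B5
The largest bag has 3 vertices, giving width 2; this decomposition certifies tw(G) ≤ 2. For the lower bound, the 3 vertices {0, 2, 5} are pairwise adjacent, and any tree decomposition puts a clique entirely inside one bag — forcing width ≥ 2. Combining the bounds, tw(G) = 2.

2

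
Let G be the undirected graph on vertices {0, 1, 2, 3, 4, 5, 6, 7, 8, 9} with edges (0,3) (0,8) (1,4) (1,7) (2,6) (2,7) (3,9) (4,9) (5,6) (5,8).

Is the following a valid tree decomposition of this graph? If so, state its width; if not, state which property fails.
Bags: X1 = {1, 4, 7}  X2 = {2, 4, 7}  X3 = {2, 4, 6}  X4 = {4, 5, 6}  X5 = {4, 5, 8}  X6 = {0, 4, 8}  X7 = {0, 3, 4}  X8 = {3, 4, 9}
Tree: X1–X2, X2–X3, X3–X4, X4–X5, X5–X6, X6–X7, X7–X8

Checking the three conditions: (i) the bags cover all of {0, 1, 2, 3, 4, 5, 6, 7, 8, 9}; (ii) for each edge, some bag contains both endpoints; (iii) the bags containing any fixed vertex form a subtree. All hold, so the decomposition is valid with width 3 − 1 = 2.

Yes; width 2.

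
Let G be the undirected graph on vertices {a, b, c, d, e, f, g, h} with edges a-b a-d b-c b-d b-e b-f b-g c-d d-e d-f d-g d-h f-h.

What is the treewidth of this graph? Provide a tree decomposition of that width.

Treewidth 2.
Bags: B1 = {a, b, d}  B2 = {b, d, f}  B3 = {b, c, d}  B4 = {d, f, h}  B5 = {b, d, e}  B6 = {b, d, g}
Tree: B1–B2, B2–B3, B2–B4, B2–B5, B1–B6

Every bag has size at most 3, so the width is 3 − 1 = 2 and tw(G) ≤ 2. For the lower bound, the 3 vertices {d, f, h} are pairwise adjacent, and any tree decomposition puts a clique entirely inside one bag — forcing width ≥ 2. Therefore the treewidth is 2.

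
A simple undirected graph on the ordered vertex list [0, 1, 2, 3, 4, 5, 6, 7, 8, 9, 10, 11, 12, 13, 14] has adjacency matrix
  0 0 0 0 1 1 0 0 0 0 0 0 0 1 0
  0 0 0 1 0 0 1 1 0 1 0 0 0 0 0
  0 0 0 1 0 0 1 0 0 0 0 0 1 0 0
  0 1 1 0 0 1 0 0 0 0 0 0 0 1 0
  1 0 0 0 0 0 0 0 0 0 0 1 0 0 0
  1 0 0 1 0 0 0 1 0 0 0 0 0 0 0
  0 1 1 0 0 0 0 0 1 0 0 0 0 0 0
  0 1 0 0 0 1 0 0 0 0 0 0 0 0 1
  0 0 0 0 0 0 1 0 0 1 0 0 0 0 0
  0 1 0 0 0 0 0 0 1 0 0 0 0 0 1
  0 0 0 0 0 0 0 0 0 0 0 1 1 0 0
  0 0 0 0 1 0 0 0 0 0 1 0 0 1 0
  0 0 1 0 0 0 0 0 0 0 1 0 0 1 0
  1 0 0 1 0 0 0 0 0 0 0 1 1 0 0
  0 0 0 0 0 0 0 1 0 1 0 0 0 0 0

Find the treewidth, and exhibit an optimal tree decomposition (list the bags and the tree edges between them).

The largest bag has 4 vertices, giving width 3; this decomposition certifies tw(G) ≤ 3. For the lower bound: the 4 vertex sets {4,10,11}, {0}, {13}, {2,3,5,12} are disjoint, each induces a connected subgraph, and every pair is joined by at least one edge of G. Contracting each set to a single vertex therefore yields K_{4} as a minor, and since treewidth is minor-monotone, tw(G) ≥ tw(K_{4}) = 3. The upper and lower bounds meet at 3, so that is the treewidth.

Treewidth 3.
Bags: B1 = {0, 4, 10, 11}  B2 = {0, 10, 11, 13}  B3 = {0, 10, 12, 13}  B4 = {0, 5, 12, 13}  B5 = {3, 5, 12, 13}  B6 = {2, 3, 5, 12}  B7 = {2, 3, 5, 7}  B8 = {1, 2, 3, 7}  B9 = {1, 2, 6, 7}  B10 = {1, 6, 7, 14}  B11 = {1, 6, 9, 14}  B12 = {6, 8, 9, 14}
Tree: B1–B2, B2–B3, B3–B4, B4–B5, B5–B6, B6–B7, B7–B8, B8–B9, B9–B10, B10–B11, B11–B12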